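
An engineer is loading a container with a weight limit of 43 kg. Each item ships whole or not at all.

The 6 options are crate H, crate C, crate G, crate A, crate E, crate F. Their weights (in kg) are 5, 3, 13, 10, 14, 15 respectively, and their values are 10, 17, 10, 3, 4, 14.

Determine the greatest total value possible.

51

crate H + crate C + crate E + crate F: weight 5 + 3 + 14 + 15 = 37 ≤ 43, value 10 + 17 + 4 + 14 = 45.
crate H + crate C + crate A + crate F: weight 5 + 3 + 10 + 15 = 33 ≤ 43, value 10 + 17 + 3 + 14 = 44.
crate H + crate C + crate G + crate F: weight 5 + 3 + 13 + 15 = 36 ≤ 43, value 10 + 17 + 10 + 14 = 51.
Best is crate H, crate C, crate G, and crate F with total value 51.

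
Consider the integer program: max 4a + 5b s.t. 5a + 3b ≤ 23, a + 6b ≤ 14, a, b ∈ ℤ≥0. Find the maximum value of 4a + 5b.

(a,b)=(4,1): 5·4+3·1=23≤23, 1·4+6·1=10≤14, objective 21.
(a,b)=(2,2): 5·2+3·2=16≤23, 1·2+6·2=14≤14, objective 18.
No feasible integer point exceeds 21.

21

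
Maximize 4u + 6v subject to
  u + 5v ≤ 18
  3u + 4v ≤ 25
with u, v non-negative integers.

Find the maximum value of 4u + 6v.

34

(u,v)=(7,1): 1·7+5·1=12≤18, 3·7+4·1=25≤25, objective 34.
(u,v)=(8,0): 1·8+5·0=8≤18, 3·8+4·0=24≤25, objective 32.
The best lattice point is (7,1), giving 34.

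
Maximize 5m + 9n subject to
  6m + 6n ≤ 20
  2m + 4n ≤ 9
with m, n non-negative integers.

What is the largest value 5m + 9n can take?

19

(m,n)=(2,1): 6·2+6·1=18≤20, 2·2+4·1=8≤9, objective 19.
(m,n)=(3,0): 6·3+6·0=18≤20, 2·3+4·0=6≤9, objective 15.
The best lattice point is (2,1), giving 19.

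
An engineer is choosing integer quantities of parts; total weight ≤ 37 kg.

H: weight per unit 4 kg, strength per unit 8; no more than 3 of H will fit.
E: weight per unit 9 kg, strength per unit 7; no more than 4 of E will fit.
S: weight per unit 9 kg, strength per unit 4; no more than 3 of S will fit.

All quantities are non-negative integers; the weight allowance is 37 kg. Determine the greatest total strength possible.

38

3×H and 2×E: weight 30 ≤ 37, strength 3·8 + 2·7 = 38.
2×H and 3×E: weight 35 ≤ 37, strength 2·8 + 3·7 = 37.
Best is 38.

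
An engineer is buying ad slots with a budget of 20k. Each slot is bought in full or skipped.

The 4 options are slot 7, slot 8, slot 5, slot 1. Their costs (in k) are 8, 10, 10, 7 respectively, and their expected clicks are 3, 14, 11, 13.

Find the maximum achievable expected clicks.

Allowing fractional choices, the relaxed optimum would be about 30.3, but ad slots are indivisible.
slot 8 + slot 1: cost 10 + 7 = 17 ≤ 20, expected clicks 14 + 13 = 27.
slot 5 + slot 1: cost 10 + 7 = 17 ≤ 20, expected clicks 11 + 13 = 24.
slot 8 + slot 5: cost 10 + 10 = 20 ≤ 20, expected clicks 14 + 11 = 25.
Best is slot 8 and slot 1 with total expected clicks 27.

27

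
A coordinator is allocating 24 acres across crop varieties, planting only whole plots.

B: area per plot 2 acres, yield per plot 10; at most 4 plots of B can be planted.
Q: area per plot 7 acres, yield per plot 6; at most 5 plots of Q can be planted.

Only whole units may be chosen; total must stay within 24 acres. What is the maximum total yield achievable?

This is a bounded integer knapsack.
B has the best ratio (10/2); taking only B gives at most 4×10 = 40 (stopped by the supply cap of 4).
Mixing does better — 4×B and 2×Q: area 22 ≤ 24, yield 4·10 + 2·6 = 52.

52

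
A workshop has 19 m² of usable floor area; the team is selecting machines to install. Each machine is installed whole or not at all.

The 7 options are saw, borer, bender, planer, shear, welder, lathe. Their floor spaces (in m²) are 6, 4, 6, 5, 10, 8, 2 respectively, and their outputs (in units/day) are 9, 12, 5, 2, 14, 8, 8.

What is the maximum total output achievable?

borer + shear + lathe: floor space 4 + 10 + 2 = 16 ≤ 19, output 12 + 14 + 8 = 34.
saw + borer + bender + lathe: floor space 6 + 4 + 6 + 2 = 18 ≤ 19, output 9 + 12 + 5 + 8 = 34.
saw + borer + planer + lathe: floor space 6 + 4 + 5 + 2 = 17 ≤ 19, output 9 + 12 + 2 + 8 = 31.
The maximum output is 34; one optimal choice is borer, shear, and lathe.

34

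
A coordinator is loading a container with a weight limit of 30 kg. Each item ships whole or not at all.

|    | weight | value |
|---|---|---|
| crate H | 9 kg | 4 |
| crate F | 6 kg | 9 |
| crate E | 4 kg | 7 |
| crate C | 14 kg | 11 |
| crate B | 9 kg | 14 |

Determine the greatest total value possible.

34

Treat it as a binary knapsack problem.
crate F + crate C + crate B: weight 6 + 14 + 9 = 29 ≤ 30, value 9 + 11 + 14 = 34.
crate H + crate F + crate E + crate B: weight 9 + 6 + 4 + 9 = 28 ≤ 30, value 4 + 9 + 7 + 14 = 34.
The maximum value is 34; one optimal choice is crate H, crate F, crate E, and crate B.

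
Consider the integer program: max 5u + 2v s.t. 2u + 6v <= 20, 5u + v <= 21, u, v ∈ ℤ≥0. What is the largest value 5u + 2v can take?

The continuous relaxation peaks at (3.79, 2.07) with value 23.07; rounding to a feasible lattice point costs some objective.
(u,v)=(4,1): 2·4+6·1=14≤20, 5·4+1·1=21≤21, objective 22.
(u,v)=(4,0): 2·4+6·0=8≤20, 5·4+1·0=20≤21, objective 20.
Maximum is 22 at (u,v)=(4,1).

22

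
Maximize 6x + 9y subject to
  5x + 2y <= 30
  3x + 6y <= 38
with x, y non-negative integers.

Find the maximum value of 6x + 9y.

60

(x,y)=(4,4) is feasible, giving 60.
(x,y)=(3,4) is feasible, giving 54.
(x,y)=(4,3) is feasible, giving 51.
The best lattice point is (4,4), giving 60.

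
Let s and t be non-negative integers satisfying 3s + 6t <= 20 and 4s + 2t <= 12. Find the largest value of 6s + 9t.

The continuous relaxation peaks at (1.78, 2.44) with value 32.67; rounding to a feasible lattice point costs some objective.
(s,t)=(2,2): 3·2+6·2=18≤20, 4·2+2·2=12≤12, objective 30.
(s,t)=(0,3): 3·0+6·3=18≤20, 4·0+2·3=6≤12, objective 27.
(s,t)=(1,2): 3·1+6·2=15≤20, 4·1+2·2=8≤12, objective 24.
No feasible integer point exceeds 30.

30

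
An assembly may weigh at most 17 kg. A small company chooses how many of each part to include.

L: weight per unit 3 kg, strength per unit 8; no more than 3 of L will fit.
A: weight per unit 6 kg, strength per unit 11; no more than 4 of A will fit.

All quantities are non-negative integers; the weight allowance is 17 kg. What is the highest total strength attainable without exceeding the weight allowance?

Take 3×L and 1×A: weight 15 ≤ 17, strength 3·8 + 1·11 = 35.
L has the best ratio (8/3) and is taken to its limit of 3; remaining capacity is filled optimally with the others.

35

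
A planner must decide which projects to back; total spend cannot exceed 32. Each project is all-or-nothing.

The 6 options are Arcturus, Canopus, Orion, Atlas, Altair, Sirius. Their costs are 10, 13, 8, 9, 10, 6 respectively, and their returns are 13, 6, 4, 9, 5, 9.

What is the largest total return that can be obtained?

31

Arcturus + Atlas + Sirius: cost 10 + 9 + 6 = 25 ≤ 32, return 13 + 9 + 9 = 31.
Arcturus + Canopus + Sirius: cost 10 + 13 + 6 = 29 ≤ 32, return 13 + 6 + 9 = 28.
Best is Arcturus, Atlas, and Sirius with total return 31.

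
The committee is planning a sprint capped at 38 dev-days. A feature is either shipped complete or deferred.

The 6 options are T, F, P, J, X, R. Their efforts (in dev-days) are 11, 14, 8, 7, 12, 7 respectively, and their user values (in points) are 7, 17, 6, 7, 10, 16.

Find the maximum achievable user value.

Treat it as a binary knapsack problem.
F + J + R: effort 14 + 7 + 7 = 28 ≤ 38, user value 17 + 7 + 16 = 40.
F + X + R: effort 14 + 12 + 7 = 33 ≤ 38, user value 17 + 10 + 16 = 43.
F + P + J + R: effort 14 + 8 + 7 + 7 = 36 ≤ 38, user value 17 + 6 + 7 + 16 = 46.
Best is F, P, J, and R with total user value 46.

46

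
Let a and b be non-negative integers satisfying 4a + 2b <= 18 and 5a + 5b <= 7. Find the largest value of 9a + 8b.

(a,b)=(1,0) is feasible, giving 9.
(a,b)=(0,1) is feasible, giving 8.
(a,b)=(0,0) is feasible, giving 0.
The best lattice point is (1,0), giving 9.

9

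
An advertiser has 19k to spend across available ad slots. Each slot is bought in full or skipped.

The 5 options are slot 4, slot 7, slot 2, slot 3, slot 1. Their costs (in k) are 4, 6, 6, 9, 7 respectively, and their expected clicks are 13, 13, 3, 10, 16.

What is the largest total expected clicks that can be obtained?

42

This is a 0-1 knapsack instance.
Allowing fractional choices, the relaxed optimum would be about 44.2, but ad slots are indivisible.
slot 4 + slot 7 + slot 1: cost 4 + 6 + 7 = 17 ≤ 19, expected clicks 13 + 13 + 16 = 42.
slot 4 + slot 7 + slot 3: cost 4 + 6 + 9 = 19 ≤ 19, expected clicks 13 + 13 + 10 = 36.
Best is slot 4, slot 7, and slot 1 with total expected clicks 42.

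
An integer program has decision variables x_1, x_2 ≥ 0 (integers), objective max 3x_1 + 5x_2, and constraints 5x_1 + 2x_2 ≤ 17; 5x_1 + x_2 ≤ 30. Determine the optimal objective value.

(x_1,x_2)=(0,8): 5·0+2·8=16≤17, 5·0+1·8=8≤30, objective 40.
(x_1,x_2)=(0,7): 5·0+2·7=14≤17, 5·0+1·7=7≤30, objective 35.
No feasible integer point exceeds 40.

40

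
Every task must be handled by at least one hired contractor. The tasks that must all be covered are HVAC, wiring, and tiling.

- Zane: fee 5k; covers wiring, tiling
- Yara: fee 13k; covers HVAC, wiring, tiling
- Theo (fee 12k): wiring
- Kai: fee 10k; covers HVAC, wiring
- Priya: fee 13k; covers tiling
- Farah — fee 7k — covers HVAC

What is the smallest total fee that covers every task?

This is a weighted set-cover instance.
Choose Zane and Farah: together they cover HVAC, wiring, tiling — every task.
Total fee: 5 + 7 = 12.

12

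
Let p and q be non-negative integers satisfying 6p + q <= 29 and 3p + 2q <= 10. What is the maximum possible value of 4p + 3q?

(p,q)=(0,5): 6·0+1·5=5≤29, 3·0+2·5=10≤10, objective 15.
(p,q)=(0,4): 6·0+1·4=4≤29, 3·0+2·4=8≤10, objective 12.
The best lattice point is (0,5), giving 15.

15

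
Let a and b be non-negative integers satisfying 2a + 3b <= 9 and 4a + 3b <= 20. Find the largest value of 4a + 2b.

16

Relaxing integrality, the LP optimum is 18.00 at (a,b) = (4.5, 0), which is not an integer point.
(a,b)=(4,0): 2·4+3·0=8≤9, 4·4+3·0=16≤20, objective 16.
(a,b)=(3,1): 2·3+3·1=9≤9, 4·3+3·1=15≤20, objective 14.
Maximum is 16 at (a,b)=(4,0).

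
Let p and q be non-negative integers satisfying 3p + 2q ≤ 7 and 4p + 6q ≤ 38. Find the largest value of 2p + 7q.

21

(p,q)=(0,3): 3·0+2·3=6≤7, 4·0+6·3=18≤38, objective 21.
(p,q)=(1,2): 3·1+2·2=7≤7, 4·1+6·2=16≤38, objective 16.
(p,q)=(0,2): 3·0+2·2=4≤7, 4·0+6·2=12≤38, objective 14.
No feasible integer point exceeds 21.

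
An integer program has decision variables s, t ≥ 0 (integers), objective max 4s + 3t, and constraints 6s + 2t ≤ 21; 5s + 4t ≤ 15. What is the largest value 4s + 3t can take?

12

(s,t)=(3,0) is feasible, giving 12.
(s,t)=(2,1) is feasible, giving 11.
Maximum is 12 at (s,t)=(3,0).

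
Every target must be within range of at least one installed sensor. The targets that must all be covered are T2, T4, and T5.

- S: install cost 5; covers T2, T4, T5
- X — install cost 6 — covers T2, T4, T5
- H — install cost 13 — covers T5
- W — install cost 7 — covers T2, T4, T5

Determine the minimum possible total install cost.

S alone covers T2, T4, T5 — every target.
Total install cost: 5.
No cover costs less than 5.

5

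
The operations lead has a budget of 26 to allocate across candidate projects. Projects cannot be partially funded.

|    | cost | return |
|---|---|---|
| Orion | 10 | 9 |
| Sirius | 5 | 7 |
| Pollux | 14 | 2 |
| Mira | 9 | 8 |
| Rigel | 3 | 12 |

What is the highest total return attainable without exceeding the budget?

29

This is an integer program with binary decision variables.
Allowing fractional choices, the relaxed optimum would be about 35.1, but projects are indivisible.
Orion + Mira + Rigel: cost 10 + 9 + 3 = 22 ≤ 26, return 9 + 8 + 12 = 29.
Sirius + Mira + Rigel: cost 5 + 9 + 3 = 17 ≤ 26, return 7 + 8 + 12 = 27.
Orion + Sirius + Rigel: cost 10 + 5 + 3 = 18 ≤ 26, return 9 + 7 + 12 = 28.
Best is Orion, Mira, and Rigel with total return 29.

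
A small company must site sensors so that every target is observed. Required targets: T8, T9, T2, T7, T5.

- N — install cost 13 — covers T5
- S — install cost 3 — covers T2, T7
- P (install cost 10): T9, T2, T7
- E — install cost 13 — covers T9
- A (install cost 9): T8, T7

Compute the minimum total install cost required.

32

The greedy cost-per-new-target heuristic would pick S, A, P, and N for 35, but a cheaper cover exists.
Choose N, P, and A: together they cover T8, T9, T2, T7, T5 — every target.
Total install cost: 13 + 10 + 9 = 32.
No cover costs less than 32.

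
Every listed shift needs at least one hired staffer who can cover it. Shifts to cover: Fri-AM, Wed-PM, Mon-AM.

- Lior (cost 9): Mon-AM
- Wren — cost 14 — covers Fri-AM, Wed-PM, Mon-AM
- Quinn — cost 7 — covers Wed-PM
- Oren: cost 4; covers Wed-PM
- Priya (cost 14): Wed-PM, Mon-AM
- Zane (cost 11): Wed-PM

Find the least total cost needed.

The greedy cost-per-new-shift heuristic would pick Oren and Wren for 18, but a cheaper cover exists.
Wren alone covers Fri-AM, Wed-PM, Mon-AM — every shift.
Total cost: 14.
No cover costs less than 14.

14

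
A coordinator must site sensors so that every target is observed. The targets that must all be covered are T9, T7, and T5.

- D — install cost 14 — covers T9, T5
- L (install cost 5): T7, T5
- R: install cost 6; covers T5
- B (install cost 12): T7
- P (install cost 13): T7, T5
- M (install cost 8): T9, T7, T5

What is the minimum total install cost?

The greedy cost-per-new-target heuristic would pick L and M for 13, but a cheaper cover exists.
M alone covers T9, T7, T5 — every target.
Total install cost: 8.
No cover costs less than 8.

8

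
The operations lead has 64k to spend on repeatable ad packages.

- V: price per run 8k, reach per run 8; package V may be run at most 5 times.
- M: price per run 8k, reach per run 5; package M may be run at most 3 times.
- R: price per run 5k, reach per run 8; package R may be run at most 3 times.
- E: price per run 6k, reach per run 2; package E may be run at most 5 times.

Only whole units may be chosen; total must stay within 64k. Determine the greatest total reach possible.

R has the best ratio (8/5); taking only R gives at most 3×8 = 24 (stopped by the supply cap of 3).
Mixing does better — 5×V, 1×M, and 3×R: price 63 ≤ 64, reach 5·8 + 1·5 + 3·8 = 69.

69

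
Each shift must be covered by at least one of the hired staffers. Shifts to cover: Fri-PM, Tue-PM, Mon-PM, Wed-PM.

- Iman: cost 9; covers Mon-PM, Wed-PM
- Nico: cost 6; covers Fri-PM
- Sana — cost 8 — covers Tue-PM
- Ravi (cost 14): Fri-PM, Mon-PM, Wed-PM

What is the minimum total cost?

The greedy cost-per-new-shift heuristic would pick Iman, Nico, and Sana for 23, but a cheaper cover exists.
Choose Sana and Ravi: together they cover Fri-PM, Tue-PM, Mon-PM, Wed-PM — every shift.
Total cost: 8 + 14 = 22.
No cover costs less than 22.

22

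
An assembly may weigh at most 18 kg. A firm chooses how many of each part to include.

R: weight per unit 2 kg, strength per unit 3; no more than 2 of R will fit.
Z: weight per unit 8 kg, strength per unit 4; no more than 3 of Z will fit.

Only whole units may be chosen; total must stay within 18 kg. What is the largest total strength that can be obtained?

R has the best ratio (3/2); taking only R gives at most 2×3 = 6 (stopped by the supply cap of 2).
Mixing does better — 1×R and 2×Z: weight 18 ≤ 18, strength 1·3 + 2·4 = 11.

11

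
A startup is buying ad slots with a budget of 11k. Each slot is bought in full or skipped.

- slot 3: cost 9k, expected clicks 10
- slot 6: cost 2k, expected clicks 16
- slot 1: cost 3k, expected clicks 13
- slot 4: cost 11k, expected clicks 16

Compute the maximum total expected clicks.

slot 6 + slot 1: cost 2 + 3 = 5 ≤ 11, expected clicks 16 + 13 = 29.
slot 3 + slot 6: cost 9 + 2 = 11 ≤ 11, expected clicks 10 + 16 = 26.
slot 6: cost 2 ≤ 11, expected clicks 16.
Best is slot 6 and slot 1 with total expected clicks 29.

29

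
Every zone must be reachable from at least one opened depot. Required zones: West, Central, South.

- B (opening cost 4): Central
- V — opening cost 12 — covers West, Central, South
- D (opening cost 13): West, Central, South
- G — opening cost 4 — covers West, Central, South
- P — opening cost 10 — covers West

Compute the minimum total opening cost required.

G alone covers West, Central, South — every zone.
Total opening cost: 4.

4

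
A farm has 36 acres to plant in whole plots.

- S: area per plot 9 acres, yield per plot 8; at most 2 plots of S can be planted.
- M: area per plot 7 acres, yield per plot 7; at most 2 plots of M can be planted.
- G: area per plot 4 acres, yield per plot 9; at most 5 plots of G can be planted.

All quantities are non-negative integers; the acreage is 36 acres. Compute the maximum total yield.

60

G has the best ratio (9/4); taking only G gives at most 5×9 = 45 (stopped by the supply cap of 5).
Mixing does better — 1×S, 1×M, and 5×G: area 36 ≤ 36, yield 1·8 + 1·7 + 5·9 = 60.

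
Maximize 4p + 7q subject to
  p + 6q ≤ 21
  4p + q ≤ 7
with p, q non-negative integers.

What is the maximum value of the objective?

(p,q)=(1,3): 1·1+6·3=19≤21, 4·1+1·3=7≤7, objective 25.
(p,q)=(0,3): 1·0+6·3=18≤21, 4·0+1·3=3≤7, objective 21.
(p,q)=(1,2): 1·1+6·2=13≤21, 4·1+1·2=6≤7, objective 18.
(p,q)=(0,2): 1·0+6·2=12≤21, 4·0+1·2=2≤7, objective 14.
The best lattice point is (1,3), giving 25.

25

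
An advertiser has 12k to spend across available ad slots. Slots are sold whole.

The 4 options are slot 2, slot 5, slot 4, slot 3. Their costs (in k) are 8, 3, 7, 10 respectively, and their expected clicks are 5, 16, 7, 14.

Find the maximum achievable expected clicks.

Allowing fractional choices, the relaxed optimum would be about 28.6, but ad slots are indivisible.
slot 5 + slot 4: cost 3 + 7 = 10 ≤ 12, expected clicks 16 + 7 = 23.
slot 2 + slot 5: cost 8 + 3 = 11 ≤ 12, expected clicks 5 + 16 = 21.
slot 5: cost 3 ≤ 12, expected clicks 16.
Best is slot 5 and slot 4 with total expected clicks 23.

23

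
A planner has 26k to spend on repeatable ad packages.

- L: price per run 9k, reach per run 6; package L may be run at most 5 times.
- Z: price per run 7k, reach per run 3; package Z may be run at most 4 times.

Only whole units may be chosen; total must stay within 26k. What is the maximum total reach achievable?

L has the best ratio (6/9); taking only L gives at most 2×6 = 12 (stopped by the price limit).
Mixing does better — 2×L and 1×Z: price 25 ≤ 26, reach 2·6 + 1·3 = 15.

15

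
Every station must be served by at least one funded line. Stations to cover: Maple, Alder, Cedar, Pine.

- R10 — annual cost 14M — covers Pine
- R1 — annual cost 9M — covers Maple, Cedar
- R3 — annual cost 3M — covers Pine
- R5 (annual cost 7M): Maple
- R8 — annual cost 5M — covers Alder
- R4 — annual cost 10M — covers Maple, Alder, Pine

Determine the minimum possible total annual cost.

Choose R1, R3, and R8: together they cover Maple, Alder, Cedar, Pine — every station.
Total annual cost: 9 + 3 + 5 = 17.

17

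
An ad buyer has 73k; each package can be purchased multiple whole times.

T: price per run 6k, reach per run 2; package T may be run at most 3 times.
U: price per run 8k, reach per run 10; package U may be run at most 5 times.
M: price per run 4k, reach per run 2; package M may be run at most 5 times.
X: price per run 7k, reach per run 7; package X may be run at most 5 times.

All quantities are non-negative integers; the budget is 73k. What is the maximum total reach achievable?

5×U, 1×M, and 4×X: price 72 ≤ 73, reach 5·10 + 1·2 + 4·7 = 80.
5×U and 4×X: price 68 ≤ 73, reach 5·10 + 4·7 = 78.
Best is 80.

80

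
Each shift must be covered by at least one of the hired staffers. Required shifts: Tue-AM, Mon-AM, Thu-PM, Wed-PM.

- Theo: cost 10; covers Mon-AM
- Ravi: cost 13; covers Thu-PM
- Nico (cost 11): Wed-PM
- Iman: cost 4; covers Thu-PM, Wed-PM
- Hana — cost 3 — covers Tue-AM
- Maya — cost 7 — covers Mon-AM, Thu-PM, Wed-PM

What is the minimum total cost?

10

This is a weighted set-cover instance.
The greedy cost-per-new-shift heuristic would pick Iman, Hana, and Maya for 14, but a cheaper cover exists.
Choose Hana and Maya: together they cover Tue-AM, Mon-AM, Thu-PM, Wed-PM — every shift.
Total cost: 3 + 7 = 10.
No cover costs less than 10.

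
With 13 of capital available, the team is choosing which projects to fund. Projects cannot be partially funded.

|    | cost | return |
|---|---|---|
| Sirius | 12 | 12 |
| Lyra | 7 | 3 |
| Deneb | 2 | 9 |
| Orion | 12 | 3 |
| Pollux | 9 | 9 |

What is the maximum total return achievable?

Allowing fractional choices, the relaxed optimum would be about 20.0, but projects are indivisible.
Sirius: cost 12 ≤ 13, return 12.
Lyra + Deneb: cost 7 + 2 = 9 ≤ 13, return 3 + 9 = 12.
Deneb + Pollux: cost 2 + 9 = 11 ≤ 13, return 9 + 9 = 18.
Best is Deneb and Pollux with total return 18.

18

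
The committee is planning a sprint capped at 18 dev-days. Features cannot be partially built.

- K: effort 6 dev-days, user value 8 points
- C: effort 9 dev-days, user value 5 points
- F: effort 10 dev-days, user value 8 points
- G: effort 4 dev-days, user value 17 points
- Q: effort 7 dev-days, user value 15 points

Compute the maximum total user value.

Allowing fractional choices, the relaxed optimum would be about 40.8, but features are indivisible.
K + G + Q: effort 6 + 4 + 7 = 17 ≤ 18, user value 8 + 17 + 15 = 40.
G + Q: effort 4 + 7 = 11 ≤ 18, user value 17 + 15 = 32.
K + G: effort 6 + 4 = 10 ≤ 18, user value 8 + 17 = 25.
Best is K, G, and Q with total user value 40.

40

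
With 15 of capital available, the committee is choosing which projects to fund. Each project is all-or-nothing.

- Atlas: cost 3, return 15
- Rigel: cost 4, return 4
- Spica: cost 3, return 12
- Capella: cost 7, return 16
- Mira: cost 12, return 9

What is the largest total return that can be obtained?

43

Allowing fractional choices, the relaxed optimum would be about 45.0, but projects are indivisible.
Atlas + Spica + Capella: cost 3 + 3 + 7 = 13 ≤ 15, return 15 + 12 + 16 = 43.
Atlas + Rigel + Capella: cost 3 + 4 + 7 = 14 ≤ 15, return 15 + 4 + 16 = 35.
Best is Atlas, Spica, and Capella with total return 43.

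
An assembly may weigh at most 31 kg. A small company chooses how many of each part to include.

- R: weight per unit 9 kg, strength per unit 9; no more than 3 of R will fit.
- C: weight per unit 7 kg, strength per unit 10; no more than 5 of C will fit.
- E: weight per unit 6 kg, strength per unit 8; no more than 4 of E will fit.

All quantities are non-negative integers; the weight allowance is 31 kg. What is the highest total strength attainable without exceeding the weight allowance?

42

This is a bounded integer knapsack.
C has the best ratio (10/7); taking only C gives at most 4×10 = 40 (stopped by the weight limit).
Mixing does better — 1×C and 4×E: weight 31 ≤ 31, strength 1·10 + 4·8 = 42.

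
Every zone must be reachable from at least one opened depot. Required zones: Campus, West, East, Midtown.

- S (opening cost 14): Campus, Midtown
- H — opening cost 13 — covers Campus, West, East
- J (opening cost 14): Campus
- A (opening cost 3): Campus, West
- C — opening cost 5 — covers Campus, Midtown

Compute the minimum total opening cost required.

18

The greedy cost-per-new-zone heuristic would pick A, C, and H for 21, but a cheaper cover exists.
Choose H and C: together they cover Campus, West, East, Midtown — every zone.
Total opening cost: 13 + 5 = 18.
No cover costs less than 18.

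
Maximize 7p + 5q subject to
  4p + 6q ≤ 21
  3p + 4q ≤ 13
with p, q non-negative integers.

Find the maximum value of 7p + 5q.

Relaxing integrality, the LP optimum is 30.33 at (p,q) = (4.33, 0), which is not an integer point.
(p,q)=(4,0): 4·4+6·0=16≤21, 3·4+4·0=12≤13, objective 28.
(p,q)=(3,1): 4·3+6·1=18≤21, 3·3+4·1=13≤13, objective 26.
(p,q)=(3,0): 4·3+6·0=12≤21, 3·3+4·0=9≤13, objective 21.
Maximum is 28 at (p,q)=(4,0).

28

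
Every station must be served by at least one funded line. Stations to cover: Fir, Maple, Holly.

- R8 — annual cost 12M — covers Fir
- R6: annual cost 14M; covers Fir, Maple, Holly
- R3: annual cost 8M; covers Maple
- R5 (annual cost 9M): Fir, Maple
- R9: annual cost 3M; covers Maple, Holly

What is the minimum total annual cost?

12

Choose R5 and R9: together they cover Fir, Maple, Holly — every station.
Total annual cost: 9 + 3 = 12.
No cover costs less than 12.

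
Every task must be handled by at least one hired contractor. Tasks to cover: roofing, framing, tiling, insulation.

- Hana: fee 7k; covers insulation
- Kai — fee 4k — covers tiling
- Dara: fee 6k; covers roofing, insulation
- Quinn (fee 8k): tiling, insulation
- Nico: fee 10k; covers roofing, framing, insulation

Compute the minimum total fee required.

14

The greedy cost-per-new-task heuristic would pick Dara, Kai, and Nico for 20, but a cheaper cover exists.
Choose Kai and Nico: together they cover roofing, framing, tiling, insulation — every task.
Total fee: 4 + 10 = 14.
No cover costs less than 14.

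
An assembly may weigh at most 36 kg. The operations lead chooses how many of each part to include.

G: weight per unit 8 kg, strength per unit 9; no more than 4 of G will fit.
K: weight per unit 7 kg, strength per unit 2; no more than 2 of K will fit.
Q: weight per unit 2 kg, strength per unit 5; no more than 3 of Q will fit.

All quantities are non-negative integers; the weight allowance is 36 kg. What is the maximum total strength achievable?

46

3×G and 3×Q: weight 30 ≤ 36, strength 3·9 + 3·5 = 42.
4×G and 2×Q: weight 36 ≤ 36, strength 4·9 + 2·5 = 46.
Best is 46.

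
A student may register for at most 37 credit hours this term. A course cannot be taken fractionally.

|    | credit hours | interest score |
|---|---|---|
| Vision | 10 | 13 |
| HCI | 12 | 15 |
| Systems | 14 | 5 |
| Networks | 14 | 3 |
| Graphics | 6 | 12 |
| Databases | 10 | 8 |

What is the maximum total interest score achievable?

40

Treat it as a binary knapsack problem.
Allowing fractional choices, the relaxed optimum would be about 47.2, but courses are indivisible.
Vision + HCI + Graphics: credit hours 10 + 12 + 6 = 28 ≤ 37, interest score 13 + 15 + 12 = 40.
HCI + Graphics + Databases: credit hours 12 + 6 + 10 = 28 ≤ 37, interest score 15 + 12 + 8 = 35.
Vision + HCI + Databases: credit hours 10 + 12 + 10 = 32 ≤ 37, interest score 13 + 15 + 8 = 36.
Best is Vision, HCI, and Graphics with total interest score 40.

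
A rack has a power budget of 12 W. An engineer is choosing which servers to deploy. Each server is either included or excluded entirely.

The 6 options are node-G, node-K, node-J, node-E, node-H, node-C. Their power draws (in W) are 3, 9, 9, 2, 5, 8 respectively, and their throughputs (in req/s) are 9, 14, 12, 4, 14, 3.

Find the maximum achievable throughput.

27

node-G + node-E + node-H: power draw 3 + 2 + 5 = 10 ≤ 12, throughput 9 + 4 + 14 = 27.
node-G + node-H: power draw 3 + 5 = 8 ≤ 12, throughput 9 + 14 = 23.
node-G + node-K: power draw 3 + 9 = 12 ≤ 12, throughput 9 + 14 = 23.
Best is node-G, node-E, and node-H with total throughput 27.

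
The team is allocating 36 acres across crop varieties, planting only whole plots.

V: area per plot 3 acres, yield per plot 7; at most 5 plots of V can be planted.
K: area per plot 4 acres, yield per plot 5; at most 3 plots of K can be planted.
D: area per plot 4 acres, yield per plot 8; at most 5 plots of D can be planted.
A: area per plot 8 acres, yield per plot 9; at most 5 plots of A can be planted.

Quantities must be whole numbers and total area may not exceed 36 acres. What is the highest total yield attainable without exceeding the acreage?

75

This is a bounded integer knapsack.
4×V, 1×K, and 5×D: area 36 ≤ 36, yield 4·7 + 1·5 + 5·8 = 73.
5×V and 5×D: area 35 ≤ 36, yield 5·7 + 5·8 = 75.
Best is 75.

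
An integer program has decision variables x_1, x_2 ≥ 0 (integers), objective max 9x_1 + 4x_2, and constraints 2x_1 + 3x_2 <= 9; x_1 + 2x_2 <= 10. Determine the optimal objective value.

(x_1,x_2)=(4,0) is feasible, giving 36.
(x_1,x_2)=(3,1) is feasible, giving 31.
(x_1,x_2)=(3,0) is feasible, giving 27.
Maximum is 36 at (x_1,x_2)=(4,0).

36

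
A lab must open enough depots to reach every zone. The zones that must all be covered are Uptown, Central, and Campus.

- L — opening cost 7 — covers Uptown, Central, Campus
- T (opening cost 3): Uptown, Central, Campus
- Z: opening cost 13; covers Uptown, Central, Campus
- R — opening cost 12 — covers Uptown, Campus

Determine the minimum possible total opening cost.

This is a weighted set-cover instance.
T alone covers Uptown, Central, Campus — every zone.
Total opening cost: 3.
No cover costs less than 3.

3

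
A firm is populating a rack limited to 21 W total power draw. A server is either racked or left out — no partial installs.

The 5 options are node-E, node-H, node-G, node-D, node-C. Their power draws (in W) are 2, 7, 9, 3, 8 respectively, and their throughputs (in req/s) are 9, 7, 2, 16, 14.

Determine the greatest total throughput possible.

node-E + node-H + node-D + node-C: power draw 2 + 7 + 3 + 8 = 20 ≤ 21, throughput 9 + 7 + 16 + 14 = 46.
node-E + node-D + node-C: power draw 2 + 3 + 8 = 13 ≤ 21, throughput 9 + 16 + 14 = 39.
Best is node-E, node-H, node-D, and node-C with total throughput 46.

46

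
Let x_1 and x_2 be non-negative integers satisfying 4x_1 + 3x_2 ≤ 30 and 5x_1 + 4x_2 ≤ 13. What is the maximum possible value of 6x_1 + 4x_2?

(x_1,x_2)=(1,2) is feasible, giving 14.
(x_1,x_2)=(0,3) is feasible, giving 12.
Maximum is 14 at (x_1,x_2)=(1,2).

14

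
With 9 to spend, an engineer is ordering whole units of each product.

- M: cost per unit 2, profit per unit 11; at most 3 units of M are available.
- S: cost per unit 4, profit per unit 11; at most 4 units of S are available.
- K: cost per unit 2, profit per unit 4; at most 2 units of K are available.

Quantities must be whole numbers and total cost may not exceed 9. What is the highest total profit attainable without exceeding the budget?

37

This is a bounded integer knapsack.
Take 3×M and 1×K: cost 8 ≤ 9, profit 3·11 + 1·4 = 37.
M has the best ratio (11/2) and is taken to its limit of 3; remaining capacity is filled optimally with the others.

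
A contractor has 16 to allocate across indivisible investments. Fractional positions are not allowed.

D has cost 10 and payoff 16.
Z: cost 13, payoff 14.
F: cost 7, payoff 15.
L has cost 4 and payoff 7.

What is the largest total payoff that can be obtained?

23

D + L: cost 10 + 4 = 14 ≤ 16, payoff 16 + 7 = 23.
F + L: cost 7 + 4 = 11 ≤ 16, payoff 15 + 7 = 22.
Best is D and L with total payoff 23.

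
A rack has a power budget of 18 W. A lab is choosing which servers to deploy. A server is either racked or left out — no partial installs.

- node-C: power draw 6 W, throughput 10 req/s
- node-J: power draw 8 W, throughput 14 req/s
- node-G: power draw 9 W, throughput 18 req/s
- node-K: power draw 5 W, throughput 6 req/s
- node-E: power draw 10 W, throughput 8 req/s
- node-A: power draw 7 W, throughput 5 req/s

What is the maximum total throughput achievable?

32

Allowing fractional choices, the relaxed optimum would be about 33.7, but servers are indivisible.
node-C + node-G: power draw 6 + 9 = 15 ≤ 18, throughput 10 + 18 = 28.
node-J + node-G: power draw 8 + 9 = 17 ≤ 18, throughput 14 + 18 = 32.
Best is node-J and node-G with total throughput 32.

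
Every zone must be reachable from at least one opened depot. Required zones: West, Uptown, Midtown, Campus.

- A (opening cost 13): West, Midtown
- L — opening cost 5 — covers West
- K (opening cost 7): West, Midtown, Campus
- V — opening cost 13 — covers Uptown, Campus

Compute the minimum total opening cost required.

This is an integer covering problem.
Choose K and V: together they cover West, Uptown, Midtown, Campus — every zone.
Total opening cost: 7 + 13 = 20.
No cover costs less than 20.

20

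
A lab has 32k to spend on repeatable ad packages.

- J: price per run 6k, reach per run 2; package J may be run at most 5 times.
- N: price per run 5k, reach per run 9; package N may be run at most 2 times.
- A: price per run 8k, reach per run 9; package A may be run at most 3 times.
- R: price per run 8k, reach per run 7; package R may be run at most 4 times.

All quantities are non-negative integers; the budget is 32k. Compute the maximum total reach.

38

1×J, 2×N, and 2×A: price 32 ≤ 32, reach 1·2 + 2·9 + 2·9 = 38.
1×N and 3×A: price 29 ≤ 32, reach 1·9 + 3·9 = 36.
Best is 38.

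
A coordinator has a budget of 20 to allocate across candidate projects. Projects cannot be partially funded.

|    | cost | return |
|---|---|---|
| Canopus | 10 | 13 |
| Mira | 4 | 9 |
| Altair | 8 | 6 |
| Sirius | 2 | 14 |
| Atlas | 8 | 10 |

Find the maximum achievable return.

Take Canopus, Sirius, and Atlas: cost 10 + 2 + 8 = 20 ≤ 20, return 13 + 14 + 10 = 37.
No other feasible combination does better.

37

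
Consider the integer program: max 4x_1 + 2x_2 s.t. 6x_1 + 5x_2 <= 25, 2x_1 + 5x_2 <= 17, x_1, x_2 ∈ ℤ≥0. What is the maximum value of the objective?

(x_1,x_2)=(4,0): 6·4+5·0=24≤25, 2·4+5·0=8≤17, objective 16.
(x_1,x_2)=(3,1): 6·3+5·1=23≤25, 2·3+5·1=11≤17, objective 14.
Maximum is 16 at (x_1,x_2)=(4,0).

16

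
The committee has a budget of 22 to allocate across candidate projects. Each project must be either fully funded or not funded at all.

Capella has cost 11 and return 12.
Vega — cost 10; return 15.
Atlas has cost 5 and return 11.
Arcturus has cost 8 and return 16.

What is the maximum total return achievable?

31

Allowing fractional choices, the relaxed optimum would be about 40.5, but projects are indivisible.
Atlas + Arcturus: cost 5 + 8 = 13 ≤ 22, return 11 + 16 = 27.
Capella + Arcturus: cost 11 + 8 = 19 ≤ 22, return 12 + 16 = 28.
Vega + Arcturus: cost 10 + 8 = 18 ≤ 22, return 15 + 16 = 31.
Best is Vega and Arcturus with total return 31.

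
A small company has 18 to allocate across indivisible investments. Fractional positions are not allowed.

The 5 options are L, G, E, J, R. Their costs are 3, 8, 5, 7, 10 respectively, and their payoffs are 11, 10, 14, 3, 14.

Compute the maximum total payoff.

Take L, E, and R: cost 3 + 5 + 10 = 18 ≤ 18, payoff 11 + 14 + 14 = 39.
No other feasible combination does better.

39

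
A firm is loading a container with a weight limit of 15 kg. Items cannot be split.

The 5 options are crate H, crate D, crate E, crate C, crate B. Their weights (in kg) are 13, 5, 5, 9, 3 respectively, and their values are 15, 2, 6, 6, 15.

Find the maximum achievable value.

Allowing fractional choices, the relaxed optimum would be about 29.1, but items are indivisible.
crate C + crate B: weight 9 + 3 = 12 ≤ 15, value 6 + 15 = 21.
crate D + crate E + crate B: weight 5 + 5 + 3 = 13 ≤ 15, value 2 + 6 + 15 = 23.
crate E + crate B: weight 5 + 3 = 8 ≤ 15, value 6 + 15 = 21.
Best is crate D, crate E, and crate B with total value 23.

23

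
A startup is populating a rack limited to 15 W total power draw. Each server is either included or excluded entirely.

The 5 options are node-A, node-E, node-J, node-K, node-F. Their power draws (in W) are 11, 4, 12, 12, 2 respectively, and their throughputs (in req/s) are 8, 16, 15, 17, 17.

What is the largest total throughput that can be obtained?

34

Treat it as a binary knapsack problem.
Take node-K and node-F: power draw 12 + 2 = 14 ≤ 15, throughput 17 + 17 = 34.
No other feasible combination does better.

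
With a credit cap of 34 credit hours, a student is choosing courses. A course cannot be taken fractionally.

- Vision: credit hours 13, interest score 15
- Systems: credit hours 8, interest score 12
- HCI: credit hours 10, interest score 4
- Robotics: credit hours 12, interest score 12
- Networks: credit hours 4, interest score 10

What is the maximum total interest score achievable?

39

Allowing fractional choices, the relaxed optimum would be about 46.0, but courses are indivisible.
Vision + Systems + Robotics: credit hours 13 + 8 + 12 = 33 ≤ 34, interest score 15 + 12 + 12 = 39.
Systems + HCI + Robotics + Networks: credit hours 8 + 10 + 12 + 4 = 34 ≤ 34, interest score 12 + 4 + 12 + 10 = 38.
Best is Vision, Systems, and Robotics with total interest score 39.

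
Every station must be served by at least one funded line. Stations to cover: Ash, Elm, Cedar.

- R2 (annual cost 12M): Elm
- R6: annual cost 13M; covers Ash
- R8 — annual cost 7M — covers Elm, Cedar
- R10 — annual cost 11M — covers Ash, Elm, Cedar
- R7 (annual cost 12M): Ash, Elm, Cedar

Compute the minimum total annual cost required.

11

The greedy cost-per-new-station heuristic would pick R8 and R10 for 18, but a cheaper cover exists.
R10 alone covers Ash, Elm, Cedar — every station.
Total annual cost: 11.
No cover costs less than 11.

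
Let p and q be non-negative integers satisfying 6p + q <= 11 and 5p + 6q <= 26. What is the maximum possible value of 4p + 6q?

Relaxing integrality, the LP optimum is 26.00 at (p,q) = (0, 4.33), which is not an integer point.
(p,q)=(0,4): 6·0+1·4=4≤11, 5·0+6·4=24≤26, objective 24.
(p,q)=(1,3): 6·1+1·3=9≤11, 5·1+6·3=23≤26, objective 22.
(p,q)=(0,3): 6·0+1·3=3≤11, 5·0+6·3=18≤26, objective 18.
The best lattice point is (0,4), giving 24.

24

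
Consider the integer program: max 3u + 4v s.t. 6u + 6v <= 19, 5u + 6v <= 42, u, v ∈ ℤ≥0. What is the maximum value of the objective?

12

The continuous relaxation peaks at (0, 3.17) with value 12.67; rounding to a feasible lattice point costs some objective.
(u,v)=(0,3): 6·0+6·3=18≤19, 5·0+6·3=18≤42, objective 12.
(u,v)=(1,2): 6·1+6·2=18≤19, 5·1+6·2=17≤42, objective 11.
(u,v)=(0,2): 6·0+6·2=12≤19, 5·0+6·2=12≤42, objective 8.
Maximum is 12 at (u,v)=(0,3).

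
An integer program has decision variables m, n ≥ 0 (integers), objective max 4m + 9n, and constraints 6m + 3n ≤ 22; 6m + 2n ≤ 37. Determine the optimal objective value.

63

Relaxing integrality, the LP optimum is 66.00 at (m,n) = (0, 7.33), which is not an integer point.
(m,n)=(0,7): 6·0+3·7=21≤22, 6·0+2·7=14≤37, objective 63.
(m,n)=(0,6): 6·0+3·6=18≤22, 6·0+2·6=12≤37, objective 54.
Maximum is 63 at (m,n)=(0,7).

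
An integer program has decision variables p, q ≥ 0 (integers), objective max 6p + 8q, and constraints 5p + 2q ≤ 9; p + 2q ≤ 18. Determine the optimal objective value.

32

The continuous relaxation peaks at (0, 4.5) with value 36.00; rounding to a feasible lattice point costs some objective.
(p,q)=(0,4): 5·0+2·4=8≤9, 1·0+2·4=8≤18, objective 32.
(p,q)=(0,3): 5·0+2·3=6≤9, 1·0+2·3=6≤18, objective 24.
The best lattice point is (0,4), giving 32.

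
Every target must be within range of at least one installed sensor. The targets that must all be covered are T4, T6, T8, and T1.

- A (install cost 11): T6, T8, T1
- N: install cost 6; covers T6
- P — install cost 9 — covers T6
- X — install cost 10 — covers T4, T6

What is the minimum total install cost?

21

Choose A and X: together they cover T4, T6, T8, T1 — every target.
Total install cost: 11 + 10 = 21.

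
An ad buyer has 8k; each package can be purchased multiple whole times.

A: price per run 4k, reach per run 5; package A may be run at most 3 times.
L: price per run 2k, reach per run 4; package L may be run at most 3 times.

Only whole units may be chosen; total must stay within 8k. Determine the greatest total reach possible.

13

L has the best ratio (4/2); taking only L gives at most 3×4 = 12 (stopped by the supply cap of 3).
Mixing does better — 1×A and 2×L: price 8 ≤ 8, reach 1·5 + 2·4 = 13.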